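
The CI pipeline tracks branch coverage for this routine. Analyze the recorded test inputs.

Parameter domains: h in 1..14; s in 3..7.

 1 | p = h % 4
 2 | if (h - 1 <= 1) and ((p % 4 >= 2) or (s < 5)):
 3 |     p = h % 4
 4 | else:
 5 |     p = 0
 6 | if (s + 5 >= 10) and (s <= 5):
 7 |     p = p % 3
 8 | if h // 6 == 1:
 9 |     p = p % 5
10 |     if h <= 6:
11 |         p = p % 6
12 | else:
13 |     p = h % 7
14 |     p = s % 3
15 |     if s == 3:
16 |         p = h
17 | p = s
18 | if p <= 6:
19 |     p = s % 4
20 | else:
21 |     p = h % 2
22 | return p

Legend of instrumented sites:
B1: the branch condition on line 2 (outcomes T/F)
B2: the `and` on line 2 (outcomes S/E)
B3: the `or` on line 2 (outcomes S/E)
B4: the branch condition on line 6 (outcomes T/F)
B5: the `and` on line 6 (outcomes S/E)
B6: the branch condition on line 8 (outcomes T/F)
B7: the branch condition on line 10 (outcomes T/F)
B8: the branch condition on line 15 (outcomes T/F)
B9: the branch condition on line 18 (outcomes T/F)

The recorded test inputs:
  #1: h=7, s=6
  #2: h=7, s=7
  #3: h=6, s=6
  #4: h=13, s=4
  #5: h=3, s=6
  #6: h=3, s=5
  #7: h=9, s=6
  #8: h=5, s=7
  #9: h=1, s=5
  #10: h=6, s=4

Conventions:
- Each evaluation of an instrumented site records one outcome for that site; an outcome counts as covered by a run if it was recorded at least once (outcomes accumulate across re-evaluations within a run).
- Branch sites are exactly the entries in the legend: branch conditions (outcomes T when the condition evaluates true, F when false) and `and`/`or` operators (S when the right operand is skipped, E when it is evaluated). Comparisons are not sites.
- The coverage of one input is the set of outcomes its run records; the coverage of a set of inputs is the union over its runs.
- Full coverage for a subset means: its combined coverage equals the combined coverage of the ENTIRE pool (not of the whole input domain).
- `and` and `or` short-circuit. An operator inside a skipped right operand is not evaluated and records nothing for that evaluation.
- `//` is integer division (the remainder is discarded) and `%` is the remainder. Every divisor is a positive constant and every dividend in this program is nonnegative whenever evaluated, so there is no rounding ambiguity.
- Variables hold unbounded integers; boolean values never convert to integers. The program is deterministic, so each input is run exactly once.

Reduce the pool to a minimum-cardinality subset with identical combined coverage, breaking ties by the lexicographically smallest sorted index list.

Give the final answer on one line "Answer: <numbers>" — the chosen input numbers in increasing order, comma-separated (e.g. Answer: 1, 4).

test 1 (h=7, s=6) fires B2->S, B1->F, B5->E, B4->F, B6->T, B7->F, B9->T; hits B1=F, B2=S, B4=F, B5=E, B6=T, B7=F, B9=T
test 2 (h=7, s=7) fires B2->S, B1->F, B5->E, B4->F, B6->T, B7->F, B9->F; hits B1=F, B2=S, B4=F, B5=E, B6=T, B7=F, B9=F
test 3 (h=6, s=6) fires B2->S, B1->F, B5->E, B4->F, B6->T, B7->T, B9->T; hits B1=F, B2=S, B4=F, B5=E, B6=T, B7=T, B9=T
test 4 (h=13, s=4) fires B2->S, B1->F, B5->S, B4->F, B6->F, B8->F, B9->T; hits B1=F, B2=S, B4=F, B5=S, B6=F, B8=F, B9=T
test 5 (h=3, s=6) fires B2->S, B1->F, B5->E, B4->F, B6->F, B8->F, B9->T; hits B1=F, B2=S, B4=F, B5=E, B6=F, B8=F, B9=T
test 6 (h=3, s=5) fires B2->S, B1->F, B5->E, B4->T, B6->F, B8->F, B9->T; hits B1=F, B2=S, B4=T, B5=E, B6=F, B8=F, B9=T
test 7 (h=9, s=6) fires B2->S, B1->F, B5->E, B4->F, B6->T, B7->F, B9->T; hits B1=F, B2=S, B4=F, B5=E, B6=T, B7=F, B9=T
test 8 (h=5, s=7) fires B2->S, B1->F, B5->E, B4->F, B6->F, B8->F, B9->F; hits B1=F, B2=S, B4=F, B5=E, B6=F, B8=F, B9=F
test 9 (h=1, s=5) fires B2->E, B3->E, B1->F, B5->E, B4->T, B6->F, B8->F, B9->T; hits B1=F, B2=E, B3=E, B4=T, B5=E, B6=F, B8=F, B9=T
test 10 (h=6, s=4) fires B2->S, B1->F, B5->S, B4->F, B6->T, B7->T, B9->T; hits B1=F, B2=S, B4=F, B5=S, B6=T, B7=T, B9=T
pool-wide coverage (15 outcomes): B1=F, B2=S, B2=E, B3=E, B4=T, B4=F, B5=S, B5=E, B6=T, B6=F, B7=T, B7=F, B8=F, B9=T, B9=F
no size-1 subset reaches all 15 outcomes (best union: 8/15)
no size-2 subset reaches all 15 outcomes (best union: 13/15)
inputs {2, 9, 10} (size 3) cover everything; no size-3 subset with a lexicographically smaller index list covers all 15

Answer: 2, 9, 10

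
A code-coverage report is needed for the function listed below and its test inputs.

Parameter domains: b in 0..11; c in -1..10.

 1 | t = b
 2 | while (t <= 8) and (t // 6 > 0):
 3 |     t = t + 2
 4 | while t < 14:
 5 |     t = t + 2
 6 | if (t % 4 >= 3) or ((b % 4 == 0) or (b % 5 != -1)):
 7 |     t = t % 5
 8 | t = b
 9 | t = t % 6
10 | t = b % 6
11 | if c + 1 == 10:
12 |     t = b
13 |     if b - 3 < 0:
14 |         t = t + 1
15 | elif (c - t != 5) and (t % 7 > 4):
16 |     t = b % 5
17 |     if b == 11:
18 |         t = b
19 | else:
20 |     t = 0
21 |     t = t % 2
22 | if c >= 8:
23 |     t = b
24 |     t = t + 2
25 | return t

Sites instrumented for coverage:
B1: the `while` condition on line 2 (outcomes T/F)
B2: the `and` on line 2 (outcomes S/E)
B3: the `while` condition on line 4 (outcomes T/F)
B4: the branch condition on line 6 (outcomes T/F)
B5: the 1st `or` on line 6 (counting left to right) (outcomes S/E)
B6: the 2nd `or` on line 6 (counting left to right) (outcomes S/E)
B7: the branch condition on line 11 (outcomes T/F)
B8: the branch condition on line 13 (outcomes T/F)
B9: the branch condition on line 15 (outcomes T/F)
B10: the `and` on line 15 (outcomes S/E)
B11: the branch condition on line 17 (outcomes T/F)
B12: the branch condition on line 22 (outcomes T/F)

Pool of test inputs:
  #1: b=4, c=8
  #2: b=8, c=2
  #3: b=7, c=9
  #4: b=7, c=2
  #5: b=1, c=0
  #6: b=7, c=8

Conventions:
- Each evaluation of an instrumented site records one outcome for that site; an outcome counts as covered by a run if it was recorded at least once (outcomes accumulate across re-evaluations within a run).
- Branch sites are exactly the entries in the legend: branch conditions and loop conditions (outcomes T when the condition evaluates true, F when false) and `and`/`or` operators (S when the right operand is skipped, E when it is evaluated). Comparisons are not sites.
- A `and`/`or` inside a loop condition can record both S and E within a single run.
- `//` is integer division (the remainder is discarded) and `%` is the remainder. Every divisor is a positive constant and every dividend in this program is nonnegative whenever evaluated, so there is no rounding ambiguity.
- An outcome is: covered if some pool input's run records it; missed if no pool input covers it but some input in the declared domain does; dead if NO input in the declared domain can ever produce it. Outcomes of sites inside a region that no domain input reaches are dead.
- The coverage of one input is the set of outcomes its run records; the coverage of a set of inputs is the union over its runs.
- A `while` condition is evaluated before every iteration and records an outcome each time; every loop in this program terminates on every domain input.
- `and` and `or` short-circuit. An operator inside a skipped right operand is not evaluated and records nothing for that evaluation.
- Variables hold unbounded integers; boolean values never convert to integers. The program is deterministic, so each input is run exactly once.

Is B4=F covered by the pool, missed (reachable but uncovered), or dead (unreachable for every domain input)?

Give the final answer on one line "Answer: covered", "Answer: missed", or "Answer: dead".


no pool input records B4=F
checking all 144 inputs in the declared domain: B4=F is never recorded -> dead
Answer: dead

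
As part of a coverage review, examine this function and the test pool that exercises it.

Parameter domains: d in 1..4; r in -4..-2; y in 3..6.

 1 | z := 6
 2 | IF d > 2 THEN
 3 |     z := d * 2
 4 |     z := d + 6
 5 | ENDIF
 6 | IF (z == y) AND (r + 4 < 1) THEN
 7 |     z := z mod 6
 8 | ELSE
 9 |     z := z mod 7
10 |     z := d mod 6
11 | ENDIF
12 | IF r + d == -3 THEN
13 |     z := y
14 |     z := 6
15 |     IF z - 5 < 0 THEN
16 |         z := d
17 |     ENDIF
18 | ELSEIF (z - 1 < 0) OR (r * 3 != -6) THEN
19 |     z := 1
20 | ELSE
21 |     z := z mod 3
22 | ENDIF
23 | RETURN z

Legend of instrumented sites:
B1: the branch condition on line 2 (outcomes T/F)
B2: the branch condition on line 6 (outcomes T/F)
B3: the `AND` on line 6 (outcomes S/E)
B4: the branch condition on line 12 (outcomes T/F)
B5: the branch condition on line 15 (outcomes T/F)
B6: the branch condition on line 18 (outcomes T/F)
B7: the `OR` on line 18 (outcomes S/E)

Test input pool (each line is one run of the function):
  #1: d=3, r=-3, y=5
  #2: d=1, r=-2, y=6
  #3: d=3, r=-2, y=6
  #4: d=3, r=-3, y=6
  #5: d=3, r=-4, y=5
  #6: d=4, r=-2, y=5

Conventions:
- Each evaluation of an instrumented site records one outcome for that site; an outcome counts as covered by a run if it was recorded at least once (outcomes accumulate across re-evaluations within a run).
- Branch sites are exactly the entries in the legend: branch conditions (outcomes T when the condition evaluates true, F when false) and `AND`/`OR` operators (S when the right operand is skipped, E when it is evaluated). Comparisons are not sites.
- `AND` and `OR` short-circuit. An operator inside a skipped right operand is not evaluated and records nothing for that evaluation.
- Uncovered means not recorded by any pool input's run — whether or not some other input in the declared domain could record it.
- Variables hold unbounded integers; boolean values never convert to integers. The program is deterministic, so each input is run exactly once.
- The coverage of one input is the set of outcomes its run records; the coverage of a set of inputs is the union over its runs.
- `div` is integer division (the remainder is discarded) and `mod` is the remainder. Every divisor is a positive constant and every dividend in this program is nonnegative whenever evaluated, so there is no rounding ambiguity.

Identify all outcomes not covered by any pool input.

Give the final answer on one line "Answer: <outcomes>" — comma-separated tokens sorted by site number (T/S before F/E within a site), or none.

#1 (d=3, r=-3, y=5) -> B1->T, B3->S, B2->F, B4->F, B7->E, B6->T; covered: B1=T, B2=F, B3=S, B4=F, B6=T, B7=E
#2 (d=1, r=-2, y=6) -> B1->F, B3->E, B2->F, B4->F, B7->E, B6->F; covered: B1=F, B2=F, B3=E, B4=F, B6=F, B7=E
#3 (d=3, r=-2, y=6) -> B1->T, B3->S, B2->F, B4->F, B7->E, B6->F; covered: B1=T, B2=F, B3=S, B4=F, B6=F, B7=E
#4 (d=3, r=-3, y=6) -> B1->T, B3->S, B2->F, B4->F, B7->E, B6->T; covered: B1=T, B2=F, B3=S, B4=F, B6=T, B7=E
#5 (d=3, r=-4, y=5) -> B1->T, B3->S, B2->F, B4->F, B7->E, B6->T; covered: B1=T, B2=F, B3=S, B4=F, B6=T, B7=E
#6 (d=4, r=-2, y=5) -> B1->T, B3->S, B2->F, B4->F, B7->E, B6->F; covered: B1=T, B2=F, B3=S, B4=F, B6=F, B7=E
union over the pool: B1=T, B1=F, B2=F, B3=S, B3=E, B4=F, B6=T, B6=F, B7=E
uncovered (5 of 14): B2=T, B4=T, B5=T, B5=F, B7=S

Answer: B2=T, B4=T, B5=T, B5=F, B7=S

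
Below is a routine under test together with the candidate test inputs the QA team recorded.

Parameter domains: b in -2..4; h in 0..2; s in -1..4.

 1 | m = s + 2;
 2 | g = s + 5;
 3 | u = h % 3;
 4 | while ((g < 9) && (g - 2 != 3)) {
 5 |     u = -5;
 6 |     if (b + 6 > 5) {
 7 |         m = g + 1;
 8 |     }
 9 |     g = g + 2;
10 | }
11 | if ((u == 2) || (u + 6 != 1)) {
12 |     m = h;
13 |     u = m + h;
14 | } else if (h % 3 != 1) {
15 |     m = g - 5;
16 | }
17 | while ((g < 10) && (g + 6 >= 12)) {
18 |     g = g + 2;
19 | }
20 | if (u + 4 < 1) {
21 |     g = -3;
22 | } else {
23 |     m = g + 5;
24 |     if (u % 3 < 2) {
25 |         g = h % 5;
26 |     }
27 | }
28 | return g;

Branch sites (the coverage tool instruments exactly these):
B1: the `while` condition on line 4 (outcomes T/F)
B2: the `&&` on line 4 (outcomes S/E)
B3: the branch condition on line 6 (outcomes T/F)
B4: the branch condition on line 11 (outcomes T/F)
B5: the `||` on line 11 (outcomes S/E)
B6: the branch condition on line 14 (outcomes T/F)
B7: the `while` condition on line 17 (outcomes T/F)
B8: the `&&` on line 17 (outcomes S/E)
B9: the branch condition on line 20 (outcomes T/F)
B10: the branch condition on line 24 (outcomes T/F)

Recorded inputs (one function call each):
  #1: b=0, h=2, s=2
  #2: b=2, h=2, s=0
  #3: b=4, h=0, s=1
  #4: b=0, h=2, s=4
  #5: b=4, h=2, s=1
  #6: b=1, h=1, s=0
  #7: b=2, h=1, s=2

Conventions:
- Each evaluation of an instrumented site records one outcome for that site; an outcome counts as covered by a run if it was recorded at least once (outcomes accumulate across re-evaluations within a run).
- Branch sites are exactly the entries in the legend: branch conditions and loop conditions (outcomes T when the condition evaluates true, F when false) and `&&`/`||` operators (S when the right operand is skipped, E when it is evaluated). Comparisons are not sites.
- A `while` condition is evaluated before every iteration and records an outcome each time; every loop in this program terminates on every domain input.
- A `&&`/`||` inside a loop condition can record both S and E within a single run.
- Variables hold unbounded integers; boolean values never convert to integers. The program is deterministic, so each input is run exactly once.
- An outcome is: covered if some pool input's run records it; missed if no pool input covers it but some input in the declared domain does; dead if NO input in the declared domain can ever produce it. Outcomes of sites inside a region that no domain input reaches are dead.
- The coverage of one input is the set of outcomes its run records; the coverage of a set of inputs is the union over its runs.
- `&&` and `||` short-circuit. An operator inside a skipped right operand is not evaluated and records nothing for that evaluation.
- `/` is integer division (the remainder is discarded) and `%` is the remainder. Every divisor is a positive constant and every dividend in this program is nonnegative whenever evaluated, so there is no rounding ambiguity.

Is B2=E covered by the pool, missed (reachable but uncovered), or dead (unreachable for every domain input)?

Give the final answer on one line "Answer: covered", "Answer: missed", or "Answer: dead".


B2=E is recorded by pool input(s) 1, 2, 3, 5, 6, 7 -> covered
Answer: covered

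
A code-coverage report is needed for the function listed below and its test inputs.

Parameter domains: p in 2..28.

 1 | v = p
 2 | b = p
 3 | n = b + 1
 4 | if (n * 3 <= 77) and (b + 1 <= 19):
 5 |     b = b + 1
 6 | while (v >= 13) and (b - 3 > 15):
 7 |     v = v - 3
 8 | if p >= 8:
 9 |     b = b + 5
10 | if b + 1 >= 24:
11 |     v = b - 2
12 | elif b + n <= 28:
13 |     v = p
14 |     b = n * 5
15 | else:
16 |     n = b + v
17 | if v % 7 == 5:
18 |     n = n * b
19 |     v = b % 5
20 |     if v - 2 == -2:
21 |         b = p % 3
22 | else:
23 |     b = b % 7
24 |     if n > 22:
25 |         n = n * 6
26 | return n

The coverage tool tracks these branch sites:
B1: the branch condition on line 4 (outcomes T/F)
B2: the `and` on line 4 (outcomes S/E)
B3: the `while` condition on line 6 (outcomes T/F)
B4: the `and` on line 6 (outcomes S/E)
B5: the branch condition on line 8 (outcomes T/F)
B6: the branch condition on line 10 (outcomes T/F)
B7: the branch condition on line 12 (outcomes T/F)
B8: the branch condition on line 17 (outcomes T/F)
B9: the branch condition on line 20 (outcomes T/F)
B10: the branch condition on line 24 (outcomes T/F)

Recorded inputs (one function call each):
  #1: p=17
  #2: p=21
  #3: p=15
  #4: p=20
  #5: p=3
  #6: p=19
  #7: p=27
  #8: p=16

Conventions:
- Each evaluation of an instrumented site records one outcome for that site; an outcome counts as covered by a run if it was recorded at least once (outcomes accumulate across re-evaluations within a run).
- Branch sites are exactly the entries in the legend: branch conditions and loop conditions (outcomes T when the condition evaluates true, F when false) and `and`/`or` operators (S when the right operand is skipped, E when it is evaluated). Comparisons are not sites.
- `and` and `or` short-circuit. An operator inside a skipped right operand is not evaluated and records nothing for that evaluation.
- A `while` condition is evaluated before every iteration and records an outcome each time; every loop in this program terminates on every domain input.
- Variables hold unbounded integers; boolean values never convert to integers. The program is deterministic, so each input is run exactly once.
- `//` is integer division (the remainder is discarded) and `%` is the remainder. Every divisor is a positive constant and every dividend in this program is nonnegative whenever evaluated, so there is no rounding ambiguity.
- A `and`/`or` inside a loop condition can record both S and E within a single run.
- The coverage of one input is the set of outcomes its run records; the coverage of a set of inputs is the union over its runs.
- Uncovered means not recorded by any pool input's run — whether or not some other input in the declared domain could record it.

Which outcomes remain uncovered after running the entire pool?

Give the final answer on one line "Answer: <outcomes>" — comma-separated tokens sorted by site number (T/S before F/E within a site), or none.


run #1 (p=17) records B1=T, B2=E, B3=F, B4=E, B5=T, B6=T, B8=F, B10=F
run #2 (p=21) records B1=F, B2=E, B3=T, B3=F, B4=S, B4=E, B5=T, B6=T, B8=F, B10=F
run #3 (p=15) records B1=T, B2=E, B3=F, B4=E, B5=T, B6=F, B7=F, B8=F, B10=T
run #4 (p=20) records B1=F, B2=E, B3=T, B3=F, B4=S, B4=E, B5=T, B6=T, B8=F, B10=F
run #5 (p=3) records B1=T, B2=E, B3=F, B4=S, B5=F, B6=F, B7=T, B8=F, B10=F
run #6 (p=19) records B1=F, B2=E, B3=T, B3=F, B4=S, B4=E, B5=T, B6=T, B8=F, B10=F
run #7 (p=27) records B1=F, B2=S, B3=T, B3=F, B4=S, B4=E, B5=T, B6=T, B8=F, B10=T
run #8 (p=16) records B1=T, B2=E, B3=F, B4=E, B5=T, B6=F, B7=F, B8=F, B10=T
union over the pool: B1=T, B1=F, B2=S, B2=E, B3=T, B3=F, B4=S, B4=E, B5=T, B5=F, B6=T, B6=F, B7=T, B7=F, B8=F, B10=T, B10=F
uncovered (3 of 20): B8=T, B9=T, B9=F
Answer: B8=T, B9=T, B9=F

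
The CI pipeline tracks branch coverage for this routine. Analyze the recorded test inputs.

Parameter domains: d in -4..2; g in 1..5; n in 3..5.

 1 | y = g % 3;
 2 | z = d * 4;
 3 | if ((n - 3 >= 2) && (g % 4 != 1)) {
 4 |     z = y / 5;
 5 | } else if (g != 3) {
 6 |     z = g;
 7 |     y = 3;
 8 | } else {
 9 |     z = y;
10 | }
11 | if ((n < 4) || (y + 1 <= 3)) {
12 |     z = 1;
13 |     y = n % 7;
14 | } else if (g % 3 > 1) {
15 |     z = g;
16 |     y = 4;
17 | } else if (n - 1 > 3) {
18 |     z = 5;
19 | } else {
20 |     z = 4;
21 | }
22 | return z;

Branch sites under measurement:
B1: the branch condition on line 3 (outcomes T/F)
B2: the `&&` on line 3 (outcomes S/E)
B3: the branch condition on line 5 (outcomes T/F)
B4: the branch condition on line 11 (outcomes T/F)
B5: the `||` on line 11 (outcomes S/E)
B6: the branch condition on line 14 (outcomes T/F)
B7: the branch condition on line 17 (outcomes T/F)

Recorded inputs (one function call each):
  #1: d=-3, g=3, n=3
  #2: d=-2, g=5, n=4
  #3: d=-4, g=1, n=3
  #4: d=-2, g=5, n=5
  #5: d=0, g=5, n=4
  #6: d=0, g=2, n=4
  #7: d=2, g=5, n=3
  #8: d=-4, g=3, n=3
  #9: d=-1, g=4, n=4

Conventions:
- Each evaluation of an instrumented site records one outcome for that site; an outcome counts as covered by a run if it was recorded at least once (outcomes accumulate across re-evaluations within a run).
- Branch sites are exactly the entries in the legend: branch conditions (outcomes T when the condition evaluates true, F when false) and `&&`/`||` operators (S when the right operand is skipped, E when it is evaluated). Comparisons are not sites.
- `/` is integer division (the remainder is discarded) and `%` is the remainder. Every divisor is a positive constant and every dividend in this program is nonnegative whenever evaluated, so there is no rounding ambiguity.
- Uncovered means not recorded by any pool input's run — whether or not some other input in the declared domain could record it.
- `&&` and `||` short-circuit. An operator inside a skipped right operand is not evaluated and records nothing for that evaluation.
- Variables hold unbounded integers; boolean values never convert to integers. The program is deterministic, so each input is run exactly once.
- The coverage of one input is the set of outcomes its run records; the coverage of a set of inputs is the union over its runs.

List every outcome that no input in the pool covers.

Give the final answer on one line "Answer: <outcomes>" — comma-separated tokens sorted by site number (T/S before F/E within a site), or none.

input #1, d=-3, g=3, n=3: outcomes B1=F, B2=S, B3=F, B4=T, B5=S
input #2, d=-2, g=5, n=4: outcomes B1=F, B2=S, B3=T, B4=F, B5=E, B6=T
input #3, d=-4, g=1, n=3: outcomes B1=F, B2=S, B3=T, B4=T, B5=S
input #4, d=-2, g=5, n=5: outcomes B1=F, B2=E, B3=T, B4=F, B5=E, B6=T
input #5, d=0, g=5, n=4: outcomes B1=F, B2=S, B3=T, B4=F, B5=E, B6=T
input #6, d=0, g=2, n=4: outcomes B1=F, B2=S, B3=T, B4=F, B5=E, B6=T
input #7, d=2, g=5, n=3: outcomes B1=F, B2=S, B3=T, B4=T, B5=S
input #8, d=-4, g=3, n=3: outcomes B1=F, B2=S, B3=F, B4=T, B5=S
input #9, d=-1, g=4, n=4: outcomes B1=F, B2=S, B3=T, B4=F, B5=E, B6=F, B7=F
union over the pool: B1=F, B2=S, B2=E, B3=T, B3=F, B4=T, B4=F, B5=S, B5=E, B6=T, B6=F, B7=F
uncovered (2 of 14): B1=T, B7=T

Answer: B1=T, B7=T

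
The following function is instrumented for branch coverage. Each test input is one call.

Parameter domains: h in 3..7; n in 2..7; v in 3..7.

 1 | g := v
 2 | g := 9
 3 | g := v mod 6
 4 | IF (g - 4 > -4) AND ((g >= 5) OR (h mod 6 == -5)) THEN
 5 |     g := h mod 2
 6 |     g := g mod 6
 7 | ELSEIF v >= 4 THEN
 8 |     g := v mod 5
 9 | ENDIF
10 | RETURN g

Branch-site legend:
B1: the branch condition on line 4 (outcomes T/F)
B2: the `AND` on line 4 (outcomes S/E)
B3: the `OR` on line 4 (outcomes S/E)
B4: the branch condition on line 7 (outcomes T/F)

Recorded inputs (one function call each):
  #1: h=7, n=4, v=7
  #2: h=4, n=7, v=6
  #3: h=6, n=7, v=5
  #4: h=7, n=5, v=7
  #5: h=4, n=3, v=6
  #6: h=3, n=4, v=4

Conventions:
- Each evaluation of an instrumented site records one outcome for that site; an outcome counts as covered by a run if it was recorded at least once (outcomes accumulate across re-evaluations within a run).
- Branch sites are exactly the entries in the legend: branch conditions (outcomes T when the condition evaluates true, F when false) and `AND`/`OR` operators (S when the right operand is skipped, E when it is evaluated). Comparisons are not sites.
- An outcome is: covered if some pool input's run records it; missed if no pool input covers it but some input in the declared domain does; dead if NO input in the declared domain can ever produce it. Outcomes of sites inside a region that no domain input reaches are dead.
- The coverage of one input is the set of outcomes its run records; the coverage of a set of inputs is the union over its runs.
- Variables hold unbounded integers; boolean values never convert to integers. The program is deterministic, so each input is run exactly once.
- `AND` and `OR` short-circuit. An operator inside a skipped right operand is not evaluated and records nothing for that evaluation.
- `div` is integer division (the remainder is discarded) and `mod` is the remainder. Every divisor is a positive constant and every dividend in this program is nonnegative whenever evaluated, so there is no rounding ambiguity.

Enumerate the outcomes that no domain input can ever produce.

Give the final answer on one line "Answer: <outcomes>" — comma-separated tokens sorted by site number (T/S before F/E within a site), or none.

checking every outcome against all 150 domain inputs:
  reachable outcomes have witnesses, e.g. B1=T (e.g. h=3, n=2, v=5), B1=F (e.g. h=3, n=2, v=3), B2=S (e.g. h=3, n=2, v=6), B2=E (e.g. h=3, n=2, v=3)

Answer: none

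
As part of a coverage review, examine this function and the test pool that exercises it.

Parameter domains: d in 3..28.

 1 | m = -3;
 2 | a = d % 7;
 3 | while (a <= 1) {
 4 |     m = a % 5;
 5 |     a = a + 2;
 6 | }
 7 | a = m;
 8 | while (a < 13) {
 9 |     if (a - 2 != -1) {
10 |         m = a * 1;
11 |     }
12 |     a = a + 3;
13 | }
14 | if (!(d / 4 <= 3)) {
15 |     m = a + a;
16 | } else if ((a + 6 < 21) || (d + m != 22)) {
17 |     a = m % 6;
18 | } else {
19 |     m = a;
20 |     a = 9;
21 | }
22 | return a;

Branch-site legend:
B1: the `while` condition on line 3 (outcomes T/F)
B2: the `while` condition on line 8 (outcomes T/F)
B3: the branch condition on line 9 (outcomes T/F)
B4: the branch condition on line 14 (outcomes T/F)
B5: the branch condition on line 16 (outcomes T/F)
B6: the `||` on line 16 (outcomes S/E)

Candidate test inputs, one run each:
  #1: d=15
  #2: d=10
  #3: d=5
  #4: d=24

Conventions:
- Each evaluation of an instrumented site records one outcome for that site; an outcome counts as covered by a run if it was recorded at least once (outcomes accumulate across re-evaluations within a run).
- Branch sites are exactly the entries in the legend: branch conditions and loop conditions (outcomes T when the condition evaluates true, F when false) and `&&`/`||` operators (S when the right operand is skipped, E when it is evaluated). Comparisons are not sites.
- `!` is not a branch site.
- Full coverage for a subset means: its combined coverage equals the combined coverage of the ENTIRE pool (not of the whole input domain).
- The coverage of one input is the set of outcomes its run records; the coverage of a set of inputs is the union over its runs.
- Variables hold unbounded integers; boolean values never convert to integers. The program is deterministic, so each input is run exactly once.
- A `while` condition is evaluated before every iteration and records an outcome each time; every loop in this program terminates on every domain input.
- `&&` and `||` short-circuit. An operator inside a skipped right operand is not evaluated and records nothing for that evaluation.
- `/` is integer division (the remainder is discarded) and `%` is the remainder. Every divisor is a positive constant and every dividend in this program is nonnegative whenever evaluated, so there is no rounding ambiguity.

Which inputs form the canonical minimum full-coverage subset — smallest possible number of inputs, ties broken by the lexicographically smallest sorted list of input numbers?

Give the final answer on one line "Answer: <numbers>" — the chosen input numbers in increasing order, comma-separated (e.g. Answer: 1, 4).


#1 (d=15) -> B1->T, B1->F, B2->T, B3->F, B2->T, B3->T, B2->T, B3->T, B2->T, B3->T, B2->F, B4->F, B6->S, B5->T; covered: B1=T, B1=F, B2=T, B2=F, B3=T, B3=F, B4=F, B5=T, B6=S
#2 (d=10) -> B1->F, B2->T, B3->T, B2->T, B3->T, B2->T, B3->T, B2->T, B3->T, B2->T, B3->T, B2->T, B3->T, B2->F, ...; covered: B1=F, B2=T, B2=F, B3=T, B4=F, B5=F, B6=E
#3 (d=5) -> B1->F, B2->T, B3->T, B2->T, B3->T, B2->T, B3->T, B2->T, B3->T, B2->T, B3->T, B2->T, B3->T, B2->F, ...; covered: B1=F, B2=T, B2=F, B3=T, B4=F, B5=T, B6=E
#4 (d=24) -> B1->F, B2->T, B3->T, B2->T, B3->T, B2->T, B3->T, B2->T, B3->T, B2->T, B3->T, B2->T, B3->T, B2->F, ...; covered: B1=F, B2=T, B2=F, B3=T, B4=T
together the pool reaches 12 outcomes: B1=T, B1=F, B2=T, B2=F, B3=T, B3=F, B4=T, B4=F, B5=T, B5=F, B6=S, B6=E
every size-1 subset falls short of the 12 outcomes (best: 9/12)
every size-2 subset falls short of the 12 outcomes (best: 11/12)
size 3: inputs {1, 2, 4} cover all 12 outcomes, and no lexicographically smaller subset of this size does
Answer: 1, 2, 4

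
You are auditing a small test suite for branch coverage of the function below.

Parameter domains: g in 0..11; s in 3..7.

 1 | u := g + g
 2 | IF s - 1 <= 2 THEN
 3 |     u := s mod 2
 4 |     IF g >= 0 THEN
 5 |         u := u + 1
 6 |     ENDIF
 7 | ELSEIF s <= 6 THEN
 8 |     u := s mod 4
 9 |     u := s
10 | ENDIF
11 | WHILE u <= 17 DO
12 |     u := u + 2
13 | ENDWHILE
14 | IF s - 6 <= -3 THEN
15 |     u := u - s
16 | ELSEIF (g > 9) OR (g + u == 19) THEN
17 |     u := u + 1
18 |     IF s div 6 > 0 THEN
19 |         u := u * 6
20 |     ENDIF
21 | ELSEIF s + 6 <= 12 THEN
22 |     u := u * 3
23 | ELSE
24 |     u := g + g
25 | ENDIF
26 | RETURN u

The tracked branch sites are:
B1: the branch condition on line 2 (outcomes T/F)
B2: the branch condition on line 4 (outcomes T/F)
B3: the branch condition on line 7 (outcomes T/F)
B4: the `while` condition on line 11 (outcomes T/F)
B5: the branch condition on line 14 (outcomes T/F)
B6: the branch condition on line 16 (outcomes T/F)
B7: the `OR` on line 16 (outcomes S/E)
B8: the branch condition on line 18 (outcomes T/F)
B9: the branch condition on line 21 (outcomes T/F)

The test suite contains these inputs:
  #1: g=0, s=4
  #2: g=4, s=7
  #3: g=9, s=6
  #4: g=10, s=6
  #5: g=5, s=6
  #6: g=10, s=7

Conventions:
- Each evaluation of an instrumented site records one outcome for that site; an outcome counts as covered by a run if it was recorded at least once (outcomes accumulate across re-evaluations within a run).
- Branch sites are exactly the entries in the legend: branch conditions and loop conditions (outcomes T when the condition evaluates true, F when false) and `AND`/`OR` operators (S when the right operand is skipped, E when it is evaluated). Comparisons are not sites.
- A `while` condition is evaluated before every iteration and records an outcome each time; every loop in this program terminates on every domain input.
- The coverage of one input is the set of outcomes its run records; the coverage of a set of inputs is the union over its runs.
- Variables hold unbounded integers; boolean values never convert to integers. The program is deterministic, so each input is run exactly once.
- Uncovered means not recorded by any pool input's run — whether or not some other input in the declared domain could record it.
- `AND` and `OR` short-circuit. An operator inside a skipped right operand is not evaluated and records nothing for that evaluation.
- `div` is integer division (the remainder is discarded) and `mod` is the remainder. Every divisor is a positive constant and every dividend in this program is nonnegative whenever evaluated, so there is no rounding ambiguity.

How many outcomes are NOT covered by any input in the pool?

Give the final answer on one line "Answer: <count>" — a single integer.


test 1 (g=0, s=4) hits B1=F, B3=T, B4=T, B4=F, B5=F, B6=F, B7=E, B9=T
test 2 (g=4, s=7) hits B1=F, B3=F, B4=T, B4=F, B5=F, B6=F, B7=E, B9=F
test 3 (g=9, s=6) hits B1=F, B3=T, B4=T, B4=F, B5=F, B6=F, B7=E, B9=T
test 4 (g=10, s=6) hits B1=F, B3=T, B4=T, B4=F, B5=F, B6=T, B7=S, B8=T
test 5 (g=5, s=6) hits B1=F, B3=T, B4=T, B4=F, B5=F, B6=F, B7=E, B9=T
test 6 (g=10, s=7) hits B1=F, B3=F, B4=F, B5=F, B6=T, B7=S, B8=T
union over the pool: B1=F, B3=T, B3=F, B4=T, B4=F, B5=F, B6=T, B6=F, B7=S, B7=E, B8=T, B9=T, B9=F
uncovered (5 of 18): B1=T, B2=T, B2=F, B5=T, B8=F
Answer: 5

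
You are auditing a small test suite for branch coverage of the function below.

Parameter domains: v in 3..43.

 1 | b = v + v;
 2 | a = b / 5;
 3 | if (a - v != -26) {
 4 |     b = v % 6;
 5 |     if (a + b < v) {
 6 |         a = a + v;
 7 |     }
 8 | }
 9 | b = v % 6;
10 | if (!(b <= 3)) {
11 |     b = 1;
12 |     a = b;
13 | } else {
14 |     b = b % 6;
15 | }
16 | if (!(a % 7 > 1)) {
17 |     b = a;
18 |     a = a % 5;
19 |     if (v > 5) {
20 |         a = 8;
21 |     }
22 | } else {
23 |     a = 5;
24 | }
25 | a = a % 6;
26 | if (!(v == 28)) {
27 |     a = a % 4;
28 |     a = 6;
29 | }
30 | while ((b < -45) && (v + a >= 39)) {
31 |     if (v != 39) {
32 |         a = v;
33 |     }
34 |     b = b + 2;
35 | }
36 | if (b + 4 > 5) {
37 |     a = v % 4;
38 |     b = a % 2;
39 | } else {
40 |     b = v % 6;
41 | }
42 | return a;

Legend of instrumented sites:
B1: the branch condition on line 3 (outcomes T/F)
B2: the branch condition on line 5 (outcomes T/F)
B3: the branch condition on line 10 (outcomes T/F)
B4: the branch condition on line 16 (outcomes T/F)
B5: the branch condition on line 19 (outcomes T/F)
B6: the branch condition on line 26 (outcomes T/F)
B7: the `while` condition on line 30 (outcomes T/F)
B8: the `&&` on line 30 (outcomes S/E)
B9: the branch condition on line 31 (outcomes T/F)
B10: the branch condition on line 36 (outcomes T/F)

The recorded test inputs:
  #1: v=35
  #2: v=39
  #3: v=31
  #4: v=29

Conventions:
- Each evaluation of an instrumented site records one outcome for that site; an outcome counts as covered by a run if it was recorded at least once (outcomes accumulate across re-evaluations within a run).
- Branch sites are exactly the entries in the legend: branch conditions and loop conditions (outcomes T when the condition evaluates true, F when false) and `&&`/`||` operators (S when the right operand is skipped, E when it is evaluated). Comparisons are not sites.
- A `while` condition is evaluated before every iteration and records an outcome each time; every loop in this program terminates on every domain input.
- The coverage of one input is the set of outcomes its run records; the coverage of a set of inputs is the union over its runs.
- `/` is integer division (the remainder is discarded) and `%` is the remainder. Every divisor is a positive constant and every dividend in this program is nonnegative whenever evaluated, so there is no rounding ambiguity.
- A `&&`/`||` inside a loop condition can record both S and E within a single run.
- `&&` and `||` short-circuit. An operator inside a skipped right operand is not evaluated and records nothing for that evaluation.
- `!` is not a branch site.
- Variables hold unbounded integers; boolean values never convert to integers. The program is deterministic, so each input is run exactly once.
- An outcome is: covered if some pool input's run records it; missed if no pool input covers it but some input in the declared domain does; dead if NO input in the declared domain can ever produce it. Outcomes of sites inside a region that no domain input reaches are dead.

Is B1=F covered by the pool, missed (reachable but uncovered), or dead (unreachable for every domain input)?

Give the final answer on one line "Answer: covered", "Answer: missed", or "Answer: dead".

no pool input records B1=F
but domain input (v=42) does record it -> reachable, so missed

Answer: missed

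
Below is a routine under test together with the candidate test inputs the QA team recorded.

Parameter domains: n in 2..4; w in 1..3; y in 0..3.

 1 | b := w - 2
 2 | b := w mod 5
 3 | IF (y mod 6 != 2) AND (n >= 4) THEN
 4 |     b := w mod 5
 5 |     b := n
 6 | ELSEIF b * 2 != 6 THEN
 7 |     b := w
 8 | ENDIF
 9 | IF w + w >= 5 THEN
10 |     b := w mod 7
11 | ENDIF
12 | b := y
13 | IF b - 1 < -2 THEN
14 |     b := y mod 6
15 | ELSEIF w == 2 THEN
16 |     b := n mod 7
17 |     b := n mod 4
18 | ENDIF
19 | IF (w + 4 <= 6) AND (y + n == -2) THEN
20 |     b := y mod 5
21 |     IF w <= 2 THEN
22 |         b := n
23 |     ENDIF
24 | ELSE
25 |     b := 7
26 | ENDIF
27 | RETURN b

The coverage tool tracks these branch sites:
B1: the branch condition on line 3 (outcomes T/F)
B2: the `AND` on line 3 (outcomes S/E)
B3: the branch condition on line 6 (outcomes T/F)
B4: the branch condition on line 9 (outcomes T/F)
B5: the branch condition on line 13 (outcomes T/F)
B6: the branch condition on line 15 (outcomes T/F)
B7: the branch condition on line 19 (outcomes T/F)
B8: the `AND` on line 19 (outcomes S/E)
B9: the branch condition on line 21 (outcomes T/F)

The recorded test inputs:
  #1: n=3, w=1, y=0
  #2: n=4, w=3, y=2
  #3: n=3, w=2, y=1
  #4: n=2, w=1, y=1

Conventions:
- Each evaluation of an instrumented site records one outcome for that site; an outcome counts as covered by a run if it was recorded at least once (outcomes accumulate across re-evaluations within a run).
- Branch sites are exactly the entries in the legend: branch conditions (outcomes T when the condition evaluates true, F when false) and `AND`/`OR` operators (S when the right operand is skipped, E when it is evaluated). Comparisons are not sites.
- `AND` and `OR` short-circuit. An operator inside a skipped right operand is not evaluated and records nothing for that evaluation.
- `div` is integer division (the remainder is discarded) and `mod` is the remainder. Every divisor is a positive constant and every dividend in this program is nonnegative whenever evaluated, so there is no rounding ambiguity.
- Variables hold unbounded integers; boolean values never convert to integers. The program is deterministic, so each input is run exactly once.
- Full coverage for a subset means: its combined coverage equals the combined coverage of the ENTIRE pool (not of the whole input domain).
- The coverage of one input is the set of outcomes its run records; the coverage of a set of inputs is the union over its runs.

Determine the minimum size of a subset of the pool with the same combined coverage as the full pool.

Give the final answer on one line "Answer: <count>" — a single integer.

input #1, n=3, w=1, y=0: events B2->E, B1->F, B3->T, B4->F, B5->F, B6->F, B8->E, B7->F; outcomes B1=F, B2=E, B3=T, B4=F, B5=F, B6=F, B7=F, B8=E
input #2, n=4, w=3, y=2: events B2->S, B1->F, B3->F, B4->T, B5->F, B6->F, B8->S, B7->F; outcomes B1=F, B2=S, B3=F, B4=T, B5=F, B6=F, B7=F, B8=S
input #3, n=3, w=2, y=1: events B2->E, B1->F, B3->T, B4->F, B5->F, B6->T, B8->E, B7->F; outcomes B1=F, B2=E, B3=T, B4=F, B5=F, B6=T, B7=F, B8=E
input #4, n=2, w=1, y=1: events B2->E, B1->F, B3->T, B4->F, B5->F, B6->F, B8->E, B7->F; outcomes B1=F, B2=E, B3=T, B4=F, B5=F, B6=F, B7=F, B8=E
the full pool covers 13 outcomes: B1=F, B2=S, B2=E, B3=T, B3=F, B4=T, B4=F, B5=F, B6=T, B6=F, B7=F, B8=S, B8=E
every size-1 subset falls short of the 13 outcomes (best: 8/13)
inputs {2, 3} (size 2) cover everything; no size-2 subset with a lexicographically smaller index list covers all 13

Answer: 2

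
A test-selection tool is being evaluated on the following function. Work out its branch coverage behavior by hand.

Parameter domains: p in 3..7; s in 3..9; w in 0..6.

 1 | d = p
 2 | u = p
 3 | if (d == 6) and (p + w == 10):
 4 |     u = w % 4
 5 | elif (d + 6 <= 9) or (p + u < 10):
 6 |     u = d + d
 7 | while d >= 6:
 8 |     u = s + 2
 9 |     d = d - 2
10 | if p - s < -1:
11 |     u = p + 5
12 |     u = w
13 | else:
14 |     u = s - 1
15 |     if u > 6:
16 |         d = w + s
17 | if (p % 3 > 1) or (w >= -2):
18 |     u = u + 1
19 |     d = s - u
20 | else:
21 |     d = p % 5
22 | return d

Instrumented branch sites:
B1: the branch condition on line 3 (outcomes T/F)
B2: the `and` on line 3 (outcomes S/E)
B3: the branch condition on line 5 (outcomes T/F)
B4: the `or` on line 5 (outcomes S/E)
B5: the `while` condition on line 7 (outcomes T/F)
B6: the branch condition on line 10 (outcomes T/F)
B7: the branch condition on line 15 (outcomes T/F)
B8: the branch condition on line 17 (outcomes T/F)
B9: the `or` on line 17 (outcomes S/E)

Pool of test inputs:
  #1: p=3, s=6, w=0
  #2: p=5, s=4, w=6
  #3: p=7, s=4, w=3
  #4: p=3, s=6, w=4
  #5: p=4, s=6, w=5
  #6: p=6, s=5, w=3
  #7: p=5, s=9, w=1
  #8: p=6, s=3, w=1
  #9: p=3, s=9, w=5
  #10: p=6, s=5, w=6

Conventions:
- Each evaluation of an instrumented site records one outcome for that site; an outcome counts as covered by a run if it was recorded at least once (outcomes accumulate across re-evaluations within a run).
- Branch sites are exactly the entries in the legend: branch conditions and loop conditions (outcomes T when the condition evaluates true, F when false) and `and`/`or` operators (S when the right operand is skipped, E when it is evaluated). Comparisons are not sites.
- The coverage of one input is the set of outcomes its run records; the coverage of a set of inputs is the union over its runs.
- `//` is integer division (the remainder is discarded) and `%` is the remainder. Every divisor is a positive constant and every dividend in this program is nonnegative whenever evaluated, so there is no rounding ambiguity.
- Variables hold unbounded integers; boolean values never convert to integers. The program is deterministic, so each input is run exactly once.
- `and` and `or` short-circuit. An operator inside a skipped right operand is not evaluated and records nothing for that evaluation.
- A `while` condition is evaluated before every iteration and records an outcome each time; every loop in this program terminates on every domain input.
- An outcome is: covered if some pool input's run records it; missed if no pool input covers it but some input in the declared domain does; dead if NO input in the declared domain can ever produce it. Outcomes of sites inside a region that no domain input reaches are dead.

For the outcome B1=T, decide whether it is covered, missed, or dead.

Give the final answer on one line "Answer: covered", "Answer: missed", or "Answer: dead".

no pool input records B1=T
but domain input (p=6, s=3, w=4) does record it -> reachable, so missed

Answer: missed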